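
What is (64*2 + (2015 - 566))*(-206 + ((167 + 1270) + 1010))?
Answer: 3534057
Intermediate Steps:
(64*2 + (2015 - 566))*(-206 + ((167 + 1270) + 1010)) = (128 + 1449)*(-206 + (1437 + 1010)) = 1577*(-206 + 2447) = 1577*2241 = 3534057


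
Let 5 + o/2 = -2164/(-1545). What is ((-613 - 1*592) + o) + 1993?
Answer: 1206338/1545 ≈ 780.80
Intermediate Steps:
o = -11122/1545 (o = -10 + 2*(-2164/(-1545)) = -10 + 2*(-2164*(-1/1545)) = -10 + 2*(2164/1545) = -10 + 4328/1545 = -11122/1545 ≈ -7.1987)
((-613 - 1*592) + o) + 1993 = ((-613 - 1*592) - 11122/1545) + 1993 = ((-613 - 592) - 11122/1545) + 1993 = (-1205 - 11122/1545) + 1993 = -1872847/1545 + 1993 = 1206338/1545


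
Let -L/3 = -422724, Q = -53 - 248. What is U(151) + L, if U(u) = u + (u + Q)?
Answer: 1268173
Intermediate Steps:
Q = -301
U(u) = -301 + 2*u (U(u) = u + (u - 301) = u + (-301 + u) = -301 + 2*u)
L = 1268172 (L = -3*(-422724) = 1268172)
U(151) + L = (-301 + 2*151) + 1268172 = (-301 + 302) + 1268172 = 1 + 1268172 = 1268173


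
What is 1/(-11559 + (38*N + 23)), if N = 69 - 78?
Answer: -1/11878 ≈ -8.4189e-5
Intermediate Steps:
N = -9
1/(-11559 + (38*N + 23)) = 1/(-11559 + (38*(-9) + 23)) = 1/(-11559 + (-342 + 23)) = 1/(-11559 - 319) = 1/(-11878) = -1/11878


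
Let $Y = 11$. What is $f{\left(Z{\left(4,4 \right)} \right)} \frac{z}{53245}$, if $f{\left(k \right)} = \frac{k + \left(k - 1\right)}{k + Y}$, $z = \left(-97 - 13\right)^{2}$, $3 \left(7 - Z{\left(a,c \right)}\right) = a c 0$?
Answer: $\frac{15730}{95841} \approx 0.16413$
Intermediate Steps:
$Z{\left(a,c \right)} = 7$ ($Z{\left(a,c \right)} = 7 - \frac{a c 0}{3} = 7 - 0 = 7 + 0 = 7$)
$z = 12100$ ($z = \left(-110\right)^{2} = 12100$)
$f{\left(k \right)} = \frac{-1 + 2 k}{11 + k}$ ($f{\left(k \right)} = \frac{k + \left(k - 1\right)}{k + 11} = \frac{k + \left(-1 + k\right)}{11 + k} = \frac{-1 + 2 k}{11 + k}$)
$f{\left(Z{\left(4,4 \right)} \right)} \frac{z}{53245} = \frac{-1 + 2 \cdot 7}{11 + 7} \cdot \frac{12100}{53245} = \frac{-1 + 14}{18} \cdot 12100 \cdot \frac{1}{53245} = \frac{1}{18} \cdot 13 \cdot \frac{2420}{10649} = \frac{13}{18} \cdot \frac{2420}{10649} = \frac{15730}{95841}$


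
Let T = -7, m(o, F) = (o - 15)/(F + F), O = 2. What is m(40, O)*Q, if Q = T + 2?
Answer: -125/4 ≈ -31.250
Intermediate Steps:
m(o, F) = (-15 + o)/(2*F) (m(o, F) = (-15 + o)/((2*F)) = (-15 + o)*(1/(2*F)) = (-15 + o)/(2*F))
Q = -5 (Q = -7 + 2 = -5)
m(40, O)*Q = ((1/2)*(-15 + 40)/2)*(-5) = ((1/2)*(1/2)*25)*(-5) = (25/4)*(-5) = -125/4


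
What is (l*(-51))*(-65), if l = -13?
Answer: -43095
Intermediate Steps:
(l*(-51))*(-65) = -13*(-51)*(-65) = 663*(-65) = -43095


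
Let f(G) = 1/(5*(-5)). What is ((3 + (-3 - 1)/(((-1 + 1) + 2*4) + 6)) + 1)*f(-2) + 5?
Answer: 849/175 ≈ 4.8514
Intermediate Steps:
f(G) = -1/25 (f(G) = (⅕)*(-⅕) = -1/25)
((3 + (-3 - 1)/(((-1 + 1) + 2*4) + 6)) + 1)*f(-2) + 5 = ((3 + (-3 - 1)/(((-1 + 1) + 2*4) + 6)) + 1)*(-1/25) + 5 = ((3 - 4/((0 + 8) + 6)) + 1)*(-1/25) + 5 = ((3 - 4/(8 + 6)) + 1)*(-1/25) + 5 = ((3 - 4/14) + 1)*(-1/25) + 5 = ((3 - 4*1/14) + 1)*(-1/25) + 5 = ((3 - 2/7) + 1)*(-1/25) + 5 = (19/7 + 1)*(-1/25) + 5 = (26/7)*(-1/25) + 5 = -26/175 + 5 = 849/175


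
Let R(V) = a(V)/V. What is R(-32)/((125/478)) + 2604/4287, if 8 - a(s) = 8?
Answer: 868/1429 ≈ 0.60742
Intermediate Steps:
a(s) = 0 (a(s) = 8 - 1*8 = 8 - 8 = 0)
R(V) = 0 (R(V) = 0/V = 0)
R(-32)/((125/478)) + 2604/4287 = 0/((125/478)) + 2604/4287 = 0/((125*(1/478))) + 2604*(1/4287) = 0/(125/478) + 868/1429 = 0*(478/125) + 868/1429 = 0 + 868/1429 = 868/1429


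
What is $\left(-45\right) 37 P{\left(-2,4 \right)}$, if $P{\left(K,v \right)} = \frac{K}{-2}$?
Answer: $-1665$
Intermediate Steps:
$P{\left(K,v \right)} = - \frac{K}{2}$ ($P{\left(K,v \right)} = K \left(- \frac{1}{2}\right) = - \frac{K}{2}$)
$\left(-45\right) 37 P{\left(-2,4 \right)} = \left(-45\right) 37 \left(\left(- \frac{1}{2}\right) \left(-2\right)\right) = \left(-1665\right) 1 = -1665$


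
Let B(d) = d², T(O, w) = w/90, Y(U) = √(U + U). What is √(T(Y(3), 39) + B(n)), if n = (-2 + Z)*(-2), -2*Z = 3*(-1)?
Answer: √1290/30 ≈ 1.1972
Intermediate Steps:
Y(U) = √2*√U (Y(U) = √(2*U) = √2*√U)
Z = 3/2 (Z = -3*(-1)/2 = -½*(-3) = 3/2 ≈ 1.5000)
T(O, w) = w/90 (T(O, w) = w*(1/90) = w/90)
n = 1 (n = (-2 + 3/2)*(-2) = -½*(-2) = 1)
√(T(Y(3), 39) + B(n)) = √((1/90)*39 + 1²) = √(13/30 + 1) = √(43/30) = √1290/30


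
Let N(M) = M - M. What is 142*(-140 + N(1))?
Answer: -19880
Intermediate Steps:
N(M) = 0
142*(-140 + N(1)) = 142*(-140 + 0) = 142*(-140) = -19880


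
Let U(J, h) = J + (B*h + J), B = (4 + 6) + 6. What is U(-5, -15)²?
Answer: 62500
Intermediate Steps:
B = 16 (B = 10 + 6 = 16)
U(J, h) = 2*J + 16*h (U(J, h) = J + (16*h + J) = J + (J + 16*h) = 2*J + 16*h)
U(-5, -15)² = (2*(-5) + 16*(-15))² = (-10 - 240)² = (-250)² = 62500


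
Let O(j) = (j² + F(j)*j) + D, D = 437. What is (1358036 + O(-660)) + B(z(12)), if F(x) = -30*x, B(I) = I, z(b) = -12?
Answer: -11273939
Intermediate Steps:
O(j) = 437 - 29*j² (O(j) = (j² + (-30*j)*j) + 437 = (j² - 30*j²) + 437 = -29*j² + 437 = 437 - 29*j²)
(1358036 + O(-660)) + B(z(12)) = (1358036 + (437 - 29*(-660)²)) - 12 = (1358036 + (437 - 29*435600)) - 12 = (1358036 + (437 - 12632400)) - 12 = (1358036 - 12631963) - 12 = -11273927 - 12 = -11273939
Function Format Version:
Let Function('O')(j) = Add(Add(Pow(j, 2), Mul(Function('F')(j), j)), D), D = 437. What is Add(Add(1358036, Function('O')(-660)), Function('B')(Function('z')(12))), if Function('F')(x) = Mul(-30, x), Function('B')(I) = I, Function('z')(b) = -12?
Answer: -11273939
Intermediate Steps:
Function('O')(j) = Add(437, Mul(-29, Pow(j, 2))) (Function('O')(j) = Add(Add(Pow(j, 2), Mul(Mul(-30, j), j)), 437) = Add(Add(Pow(j, 2), Mul(-30, Pow(j, 2))), 437) = Add(Mul(-29, Pow(j, 2)), 437) = Add(437, Mul(-29, Pow(j, 2))))
Add(Add(1358036, Function('O')(-660)), Function('B')(Function('z')(12))) = Add(Add(1358036, Add(437, Mul(-29, Pow(-660, 2)))), -12) = Add(Add(1358036, Add(437, Mul(-29, 435600))), -12) = Add(Add(1358036, Add(437, -12632400)), -12) = Add(Add(1358036, -12631963), -12) = Add(-11273927, -12) = -11273939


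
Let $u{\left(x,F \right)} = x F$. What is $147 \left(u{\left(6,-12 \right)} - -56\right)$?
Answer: $-2352$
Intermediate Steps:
$u{\left(x,F \right)} = F x$
$147 \left(u{\left(6,-12 \right)} - -56\right) = 147 \left(\left(-12\right) 6 - -56\right) = 147 \left(-72 + \left(-18 + 74\right)\right) = 147 \left(-72 + 56\right) = 147 \left(-16\right) = -2352$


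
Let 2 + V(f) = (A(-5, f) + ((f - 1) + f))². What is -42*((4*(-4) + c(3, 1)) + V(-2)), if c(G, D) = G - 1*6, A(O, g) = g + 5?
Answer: 714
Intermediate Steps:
A(O, g) = 5 + g
c(G, D) = -6 + G (c(G, D) = G - 6 = -6 + G)
V(f) = -2 + (4 + 3*f)² (V(f) = -2 + ((5 + f) + ((f - 1) + f))² = -2 + ((5 + f) + ((-1 + f) + f))² = -2 + ((5 + f) + (-1 + 2*f))² = -2 + (4 + 3*f)²)
-42*((4*(-4) + c(3, 1)) + V(-2)) = -42*((4*(-4) + (-6 + 3)) + (-2 + (4 + 3*(-2))²)) = -42*((-16 - 3) + (-2 + (4 - 6)²)) = -42*(-19 + (-2 + (-2)²)) = -42*(-19 + (-2 + 4)) = -42*(-19 + 2) = -42*(-17) = 714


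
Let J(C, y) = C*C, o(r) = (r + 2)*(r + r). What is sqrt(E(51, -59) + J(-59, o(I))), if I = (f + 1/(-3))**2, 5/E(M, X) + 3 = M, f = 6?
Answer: sqrt(501279)/12 ≈ 59.001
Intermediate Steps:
E(M, X) = 5/(-3 + M)
I = 289/9 (I = (6 + 1/(-3))**2 = (6 + 1*(-1/3))**2 = (6 - 1/3)**2 = (17/3)**2 = 289/9 ≈ 32.111)
o(r) = 2*r*(2 + r) (o(r) = (2 + r)*(2*r) = 2*r*(2 + r))
J(C, y) = C**2
sqrt(E(51, -59) + J(-59, o(I))) = sqrt(5/(-3 + 51) + (-59)**2) = sqrt(5/48 + 3481) = sqrt(167093/48) = sqrt(501279)/12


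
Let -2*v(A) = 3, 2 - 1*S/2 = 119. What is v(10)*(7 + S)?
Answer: 681/2 ≈ 340.50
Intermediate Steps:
S = -234 (S = 4 - 2*119 = 4 - 238 = -234)
v(A) = -3/2 (v(A) = -½*3 = -3/2)
v(10)*(7 + S) = -3*(7 - 234)/2 = -3/2*(-227) = 681/2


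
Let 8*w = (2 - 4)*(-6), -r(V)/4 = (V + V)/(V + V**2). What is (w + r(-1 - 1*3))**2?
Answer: 625/36 ≈ 17.361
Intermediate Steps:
r(V) = -8*V/(V + V**2) (r(V) = -4*(V + V)/(V + V**2) = -4*2*V/(V + V**2) = -8*V/(V + V**2))
w = 3/2 (w = ((2 - 4)*(-6))/8 = (-2*(-6))/8 = (1/8)*12 = 3/2 ≈ 1.5000)
(w + r(-1 - 1*3))**2 = (3/2 - 8/(1 + (-1 - 1*3)))**2 = (3/2 - 8/(1 + (-1 - 3)))**2 = (3/2 - 8/(1 - 4))**2 = (3/2 - 8/(-3))**2 = (3/2 - 8*(-1/3))**2 = (3/2 + 8/3)**2 = (25/6)**2 = 625/36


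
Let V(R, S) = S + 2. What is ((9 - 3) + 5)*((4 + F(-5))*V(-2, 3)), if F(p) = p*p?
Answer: 1595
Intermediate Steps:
F(p) = p**2
V(R, S) = 2 + S
((9 - 3) + 5)*((4 + F(-5))*V(-2, 3)) = ((9 - 3) + 5)*((4 + (-5)**2)*(2 + 3)) = (6 + 5)*((4 + 25)*5) = 11*(29*5) = 11*145 = 1595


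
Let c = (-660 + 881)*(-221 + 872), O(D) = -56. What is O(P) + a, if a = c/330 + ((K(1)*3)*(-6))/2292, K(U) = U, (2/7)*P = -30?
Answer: 3991531/10505 ≈ 379.96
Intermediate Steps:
P = -105 (P = (7/2)*(-30) = -105)
c = 143871 (c = 221*651 = 143871)
a = 4579811/10505 (a = 143871/330 + ((1*3)*(-6))/2292 = 143871*(1/330) + (3*(-6))*(1/2292) = 47957/110 - 18*1/2292 = 47957/110 - 3/382 = 4579811/10505 ≈ 435.96)
O(P) + a = -56 + 4579811/10505 = 3991531/10505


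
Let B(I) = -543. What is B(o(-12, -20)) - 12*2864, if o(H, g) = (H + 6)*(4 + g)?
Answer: -34911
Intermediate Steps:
o(H, g) = (4 + g)*(6 + H) (o(H, g) = (6 + H)*(4 + g) = (4 + g)*(6 + H))
B(o(-12, -20)) - 12*2864 = -543 - 12*2864 = -543 - 1*34368 = -543 - 34368 = -34911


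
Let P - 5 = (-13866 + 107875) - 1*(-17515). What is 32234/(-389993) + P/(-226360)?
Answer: -50792017537/88278815480 ≈ -0.57536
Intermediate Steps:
P = 111529 (P = 5 + ((-13866 + 107875) - 1*(-17515)) = 5 + (94009 + 17515) = 5 + 111524 = 111529)
32234/(-389993) + P/(-226360) = 32234/(-389993) + 111529/(-226360) = 32234*(-1/389993) + 111529*(-1/226360) = -32234/389993 - 111529/226360 = -50792017537/88278815480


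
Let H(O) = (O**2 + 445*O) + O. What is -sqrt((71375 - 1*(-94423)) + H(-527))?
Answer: -3*sqrt(23165) ≈ -456.60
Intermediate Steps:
H(O) = O**2 + 446*O
-sqrt((71375 - 1*(-94423)) + H(-527)) = -sqrt((71375 - 1*(-94423)) - 527*(446 - 527)) = -sqrt((71375 + 94423) - 527*(-81)) = -sqrt(165798 + 42687) = -sqrt(208485) = -3*sqrt(23165)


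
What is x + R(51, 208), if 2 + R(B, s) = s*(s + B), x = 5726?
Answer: 59596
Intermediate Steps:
R(B, s) = -2 + s*(B + s) (R(B, s) = -2 + s*(s + B) = -2 + s*(B + s))
x + R(51, 208) = 5726 + (-2 + 208² + 51*208) = 5726 + (-2 + 43264 + 10608) = 5726 + 53870 = 59596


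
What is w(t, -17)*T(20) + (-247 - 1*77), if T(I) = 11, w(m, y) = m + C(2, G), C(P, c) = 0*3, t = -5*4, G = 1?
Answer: -544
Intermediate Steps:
t = -20
C(P, c) = 0
w(m, y) = m (w(m, y) = m + 0 = m)
w(t, -17)*T(20) + (-247 - 1*77) = -20*11 + (-247 - 1*77) = -220 + (-247 - 77) = -220 - 324 = -544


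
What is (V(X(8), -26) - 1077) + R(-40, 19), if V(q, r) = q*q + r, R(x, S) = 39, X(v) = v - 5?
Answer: -1055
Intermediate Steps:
X(v) = -5 + v
V(q, r) = r + q² (V(q, r) = q² + r = r + q²)
(V(X(8), -26) - 1077) + R(-40, 19) = ((-26 + (-5 + 8)²) - 1077) + 39 = ((-26 + 3²) - 1077) + 39 = ((-26 + 9) - 1077) + 39 = (-17 - 1077) + 39 = -1094 + 39 = -1055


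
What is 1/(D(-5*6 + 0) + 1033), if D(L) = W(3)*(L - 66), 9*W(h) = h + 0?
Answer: 1/1001 ≈ 0.00099900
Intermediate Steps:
W(h) = h/9 (W(h) = (h + 0)/9 = h/9)
D(L) = -22 + L/3 (D(L) = ((1/9)*3)*(L - 66) = (-66 + L)/3 = -22 + L/3)
1/(D(-5*6 + 0) + 1033) = 1/((-22 + (-5*6 + 0)/3) + 1033) = 1/((-22 + (-30 + 0)/3) + 1033) = 1/((-22 + (1/3)*(-30)) + 1033) = 1/((-22 - 10) + 1033) = 1/(-32 + 1033) = 1/1001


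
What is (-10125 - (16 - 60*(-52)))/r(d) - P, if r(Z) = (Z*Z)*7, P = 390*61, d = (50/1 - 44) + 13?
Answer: -60130591/2527 ≈ -23795.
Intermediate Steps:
d = 19 (d = (50*1 - 44) + 13 = (50 - 44) + 13 = 6 + 13 = 19)
P = 23790
r(Z) = 7*Z² (r(Z) = Z²*7 = 7*Z²)
(-10125 - (16 - 60*(-52)))/r(d) - P = (-10125 - (16 - 60*(-52)))/((7*19²)) - 1*23790 = (-10125 - (16 + 3120))/((7*361)) - 23790 = (-10125 - 1*3136)/2527 - 23790 = (-10125 - 3136)*(1/2527) - 23790 = -13261*1/2527 - 23790 = -13261/2527 - 23790 = -60130591/2527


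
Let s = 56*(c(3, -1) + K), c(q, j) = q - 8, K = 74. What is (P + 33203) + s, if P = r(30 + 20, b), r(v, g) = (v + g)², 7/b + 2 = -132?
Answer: 710371301/17956 ≈ 39562.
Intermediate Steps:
b = -7/134 (b = 7/(-2 - 132) = 7/(-134) = 7*(-1/134) = -7/134 ≈ -0.052239)
c(q, j) = -8 + q
r(v, g) = (g + v)²
P = 44796249/17956 (P = (-7/134 + (30 + 20))² = (-7/134 + 50)² = (6693/134)² = 44796249/17956 ≈ 2494.8)
s = 3864 (s = 56*((-8 + 3) + 74) = 56*(-5 + 74) = 56*69 = 3864)
(P + 33203) + s = (44796249/17956 + 33203) + 3864 = 640989317/17956 + 3864 = 710371301/17956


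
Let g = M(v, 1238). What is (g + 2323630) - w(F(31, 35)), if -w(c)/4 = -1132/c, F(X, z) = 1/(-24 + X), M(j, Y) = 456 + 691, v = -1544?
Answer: 2293081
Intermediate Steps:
M(j, Y) = 1147
g = 1147
w(c) = 4528/c (w(c) = -(-4528)/c = 4528/c)
(g + 2323630) - w(F(31, 35)) = (1147 + 2323630) - 4528/(1/(-24 + 31)) = 2324777 - 4528/(1/7) = 2324777 - 4528/1/7 = 2324777 - 4528*7 = 2324777 - 1*31696 = 2324777 - 31696 = 2293081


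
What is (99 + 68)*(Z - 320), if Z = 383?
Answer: 10521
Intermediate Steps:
(99 + 68)*(Z - 320) = (99 + 68)*(383 - 320) = 167*63 = 10521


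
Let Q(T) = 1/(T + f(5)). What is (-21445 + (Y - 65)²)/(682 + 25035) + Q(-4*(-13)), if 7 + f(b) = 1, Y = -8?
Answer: -715619/1182982 ≈ -0.60493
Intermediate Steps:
f(b) = -6 (f(b) = -7 + 1 = -6)
Q(T) = 1/(-6 + T) (Q(T) = 1/(T - 6) = 1/(-6 + T))
(-21445 + (Y - 65)²)/(682 + 25035) + Q(-4*(-13)) = (-21445 + (-8 - 65)²)/(682 + 25035) + 1/(-6 - 4*(-13)) = (-21445 + (-73)²)/25717 + 1/(-6 + 52) = (-21445 + 5329)*(1/25717) + 1/46 = -16116*1/25717 + 1/46 = -16116/25717 + 1/46 = -715619/1182982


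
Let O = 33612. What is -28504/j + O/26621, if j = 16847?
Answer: -192543620/448483987 ≈ -0.42932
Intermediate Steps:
-28504/j + O/26621 = -28504/16847 + 33612/26621 = -192543620/448483987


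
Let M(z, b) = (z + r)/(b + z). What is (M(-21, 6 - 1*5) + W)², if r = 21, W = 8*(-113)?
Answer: 817216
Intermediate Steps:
W = -904
M(z, b) = (21 + z)/(b + z) (M(z, b) = (z + 21)/(b + z) = (21 + z)/(b + z))
(M(-21, 6 - 1*5) + W)² = ((21 - 21)/((6 - 1*5) - 21) - 904)² = (0/((6 - 5) - 21) - 904)² = (0/(1 - 21) - 904)² = (0/(-20) - 904)² = (-1/20*0 - 904)² = (0 - 904)² = (-904)² = 817216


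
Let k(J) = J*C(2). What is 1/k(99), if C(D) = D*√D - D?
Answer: 1/198 + √2/198 ≈ 0.012193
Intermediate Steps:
C(D) = D^(3/2) - D
k(J) = J*(-2 + 2*√2) (k(J) = J*(2^(3/2) - 1*2) = J*(2*√2 - 2) = J*(-2 + 2*√2))
1/k(99) = 1/(2*99*(-1 + √2)) = 1/(-198 + 198*√2)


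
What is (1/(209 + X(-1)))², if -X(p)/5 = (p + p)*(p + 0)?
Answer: 1/39601 ≈ 2.5252e-5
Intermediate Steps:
X(p) = -10*p² (X(p) = -5*(p + p)*(p + 0) = -5*2*p*p = -10*p²)
(1/(209 + X(-1)))² = (1/(209 - 10*(-1)²))² = (1/(209 - 10*1))² = (1/(209 - 10))² = (1/199)² = 1/39601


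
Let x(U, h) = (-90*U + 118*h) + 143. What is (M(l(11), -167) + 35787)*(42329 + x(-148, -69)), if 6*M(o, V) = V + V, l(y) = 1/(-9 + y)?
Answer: 5107794100/3 ≈ 1.7026e+9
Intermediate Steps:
M(o, V) = V/3 (M(o, V) = (V + V)/6 = (2*V)/6 = V/3)
x(U, h) = 143 - 90*U + 118*h
(M(l(11), -167) + 35787)*(42329 + x(-148, -69)) = ((⅓)*(-167) + 35787)*(42329 + (143 - 90*(-148) + 118*(-69))) = (-167/3 + 35787)*(42329 + (143 + 13320 - 8142)) = 107194*(42329 + 5321)/3 = (107194/3)*47650 = 5107794100/3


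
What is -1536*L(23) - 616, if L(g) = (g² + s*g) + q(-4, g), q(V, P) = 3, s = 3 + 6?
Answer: -1135720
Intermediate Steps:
s = 9
L(g) = 3 + g² + 9*g (L(g) = (g² + 9*g) + 3 = 3 + g² + 9*g)
-1536*L(23) - 616 = -1536*(3 + 23² + 9*23) - 616 = -1536*(3 + 529 + 207) - 616 = -1536*739 - 616 = -1135104 - 616 = -1135720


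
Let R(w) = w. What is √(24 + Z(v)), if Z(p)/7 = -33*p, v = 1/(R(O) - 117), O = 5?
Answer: √417/4 ≈ 5.1051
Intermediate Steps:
v = -1/112 (v = 1/(5 - 117) = 1/(-112) = -1/112 ≈ -0.0089286)
Z(p) = -231*p (Z(p) = 7*(-33*p) = -231*p)
√(24 + Z(v)) = √(24 - 231*(-1/112)) = √(24 + 33/16) = √(417/16) = √417/4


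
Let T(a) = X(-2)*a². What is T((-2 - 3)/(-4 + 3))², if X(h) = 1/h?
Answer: 625/4 ≈ 156.25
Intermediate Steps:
T(a) = -a²/2 (T(a) = a²/(-2) = -a²/2)
T((-2 - 3)/(-4 + 3))² = (-(-2 - 3)²/(-4 + 3)²/2)² = (-(-5/(-1))²/2)² = (-(-5*(-1))²/2)² = (-½*5²)² = (-½*25)² = (-25/2)² = 625/4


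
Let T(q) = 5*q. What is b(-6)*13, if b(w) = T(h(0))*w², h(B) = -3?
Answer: -7020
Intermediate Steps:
b(w) = -15*w² (b(w) = (5*(-3))*w² = -15*w²)
b(-6)*13 = -15*(-6)²*13 = -15*36*13 = -540*13 = -7020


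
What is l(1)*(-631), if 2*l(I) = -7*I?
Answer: 4417/2 ≈ 2208.5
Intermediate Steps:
l(I) = -7*I/2 (l(I) = (-7*I)/2 = -7*I/2)
l(1)*(-631) = -7/2*1*(-631) = -7/2*(-631) = 4417/2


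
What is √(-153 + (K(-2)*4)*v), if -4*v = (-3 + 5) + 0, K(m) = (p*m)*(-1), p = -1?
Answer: I*√149 ≈ 12.207*I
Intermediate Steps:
K(m) = m (K(m) = -m*(-1) = m)
v = -½ (v = -((-3 + 5) + 0)/4 = -(2 + 0)/4 = -¼*2 = -½ ≈ -0.50000)
√(-153 + (K(-2)*4)*v) = √(-153 - 2*4*(-½)) = √(-153 - 8*(-½)) = √(-153 + 4) = √(-149) = I*√149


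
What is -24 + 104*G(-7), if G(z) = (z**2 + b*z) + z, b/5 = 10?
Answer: -32056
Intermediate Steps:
b = 50 (b = 5*10 = 50)
G(z) = z**2 + 51*z (G(z) = (z**2 + 50*z) + z = z**2 + 51*z)
-24 + 104*G(-7) = -24 + 104*(-7*(51 - 7)) = -24 + 104*(-7*44) = -24 + 104*(-308) = -24 - 32032 = -32056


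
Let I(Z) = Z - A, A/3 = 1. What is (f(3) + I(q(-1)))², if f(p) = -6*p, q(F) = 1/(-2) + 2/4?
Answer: 441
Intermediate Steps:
A = 3 (A = 3*1 = 3)
q(F) = 0 (q(F) = 1*(-½) + 2*(¼) = -½ + ½ = 0)
I(Z) = -3 + Z (I(Z) = Z - 1*3 = Z - 3 = -3 + Z)
(f(3) + I(q(-1)))² = (-6*3 + (-3 + 0))² = (-18 - 3)² = (-21)² = 441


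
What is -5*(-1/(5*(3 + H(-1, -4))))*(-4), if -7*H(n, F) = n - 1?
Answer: -28/23 ≈ -1.2174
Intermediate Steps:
H(n, F) = 1/7 - n/7 (H(n, F) = -(n - 1)/7 = -(-1 + n)/7 = 1/7 - n/7)
-5*(-1/(5*(3 + H(-1, -4))))*(-4) = -5*(-1/(5*(3 + (1/7 - 1/7*(-1)))))*(-4) = -5*(-1/(5*(3 + (1/7 + 1/7))))*(-4) = -5*(-1/(5*(3 + 2/7)))*(-4) = -5/((-5*23/7))*(-4) = -5/(-115/7)*(-4) = -5*(-7/115)*(-4) = (7/23)*(-4) = -28/23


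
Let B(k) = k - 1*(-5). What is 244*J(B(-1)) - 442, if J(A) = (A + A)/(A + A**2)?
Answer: -1722/5 ≈ -344.40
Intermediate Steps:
B(k) = 5 + k (B(k) = k + 5 = 5 + k)
J(A) = 2*A/(A + A**2) (J(A) = (2*A)/(A + A**2) = 2*A/(A + A**2))
244*J(B(-1)) - 442 = 244*(2/(1 + (5 - 1))) - 442 = 244*(2/(1 + 4)) - 442 = 244*(2/5) - 442 = 488/5 - 442 = -1722/5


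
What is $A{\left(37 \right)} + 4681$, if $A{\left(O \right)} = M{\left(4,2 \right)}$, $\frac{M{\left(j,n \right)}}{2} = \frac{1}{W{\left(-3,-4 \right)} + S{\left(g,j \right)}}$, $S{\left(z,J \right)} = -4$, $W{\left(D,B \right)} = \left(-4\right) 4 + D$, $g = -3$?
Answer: $\frac{107661}{23} \approx 4680.9$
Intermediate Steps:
$W{\left(D,B \right)} = -16 + D$
$M{\left(j,n \right)} = - \frac{2}{23}$ ($M{\left(j,n \right)} = \frac{2}{\left(-16 - 3\right) - 4} = \frac{2}{-19 - 4} = \frac{2}{-23} = 2 \left(- \frac{1}{23}\right) = - \frac{2}{23}$)
$A{\left(O \right)} = - \frac{2}{23}$
$A{\left(37 \right)} + 4681 = - \frac{2}{23} + 4681 = \frac{107661}{23}$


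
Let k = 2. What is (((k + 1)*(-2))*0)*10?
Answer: 0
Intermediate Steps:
(((k + 1)*(-2))*0)*10 = (((2 + 1)*(-2))*0)*10 = ((3*(-2))*0)*10 = -6*0*10 = 0*10 = 0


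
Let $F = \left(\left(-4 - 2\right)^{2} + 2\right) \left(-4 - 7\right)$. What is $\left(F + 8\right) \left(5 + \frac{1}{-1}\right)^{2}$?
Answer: $-6560$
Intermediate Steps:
$F = -418$ ($F = \left(\left(-6\right)^{2} + 2\right) \left(-11\right) = \left(36 + 2\right) \left(-11\right) = 38 \left(-11\right) = -418$)
$\left(F + 8\right) \left(5 + \frac{1}{-1}\right)^{2} = \left(-418 + 8\right) \left(5 + \frac{1}{-1}\right)^{2} = - 410 \left(5 - 1\right)^{2} = - 410 \cdot 4^{2} = \left(-410\right) 16 = -6560$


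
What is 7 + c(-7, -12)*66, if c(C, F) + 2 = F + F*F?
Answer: 8587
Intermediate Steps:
c(C, F) = -2 + F + F² (c(C, F) = -2 + (F + F*F) = -2 + (F + F²) = -2 + F + F²)
7 + c(-7, -12)*66 = 7 + (-2 - 12 + (-12)²)*66 = 7 + (-2 - 12 + 144)*66 = 7 + 130*66 = 7 + 8580 = 8587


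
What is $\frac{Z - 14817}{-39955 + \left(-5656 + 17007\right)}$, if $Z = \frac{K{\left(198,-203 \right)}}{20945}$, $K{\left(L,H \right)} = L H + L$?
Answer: $\frac{310382061}{599110780} \approx 0.51807$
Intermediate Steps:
$K{\left(L,H \right)} = L + H L$ ($K{\left(L,H \right)} = H L + L = L + H L$)
$Z = - \frac{39996}{20945}$ ($Z = \frac{198 \left(1 - 203\right)}{20945} = 198 \left(-202\right) \frac{1}{20945} = \left(-39996\right) \frac{1}{20945} = - \frac{39996}{20945} \approx -1.9096$)
$\frac{Z - 14817}{-39955 + \left(-5656 + 17007\right)} = \frac{- \frac{39996}{20945} - 14817}{-39955 + \left(-5656 + 17007\right)} = - \frac{310382061}{20945 \left(-39955 + 11351\right)} = - \frac{310382061}{20945 \left(-28604\right)} = \left(- \frac{310382061}{20945}\right) \left(- \frac{1}{28604}\right) = \frac{310382061}{599110780}$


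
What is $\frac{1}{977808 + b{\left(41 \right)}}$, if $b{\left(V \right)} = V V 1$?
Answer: $\frac{1}{979489} \approx 1.0209 \cdot 10^{-6}$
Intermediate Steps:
$b{\left(V \right)} = V^{2}$ ($b{\left(V \right)} = V^{2} \cdot 1 = V^{2}$)
$\frac{1}{977808 + b{\left(41 \right)}} = \frac{1}{977808 + 41^{2}} = \frac{1}{977808 + 1681} = \frac{1}{979489}$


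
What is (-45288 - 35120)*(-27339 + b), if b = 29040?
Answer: -136774008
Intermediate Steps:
(-45288 - 35120)*(-27339 + b) = (-45288 - 35120)*(-27339 + 29040) = -80408*1701 = -136774008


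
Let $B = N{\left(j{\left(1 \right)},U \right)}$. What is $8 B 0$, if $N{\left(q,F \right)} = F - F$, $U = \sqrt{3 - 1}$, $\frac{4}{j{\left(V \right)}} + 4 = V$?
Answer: $0$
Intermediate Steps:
$j{\left(V \right)} = \frac{4}{-4 + V}$
$U = \sqrt{2} \approx 1.4142$
$N{\left(q,F \right)} = 0$
$B = 0$
$8 B 0 = 8 \cdot 0 \cdot 0 = 0 \cdot 0 = 0$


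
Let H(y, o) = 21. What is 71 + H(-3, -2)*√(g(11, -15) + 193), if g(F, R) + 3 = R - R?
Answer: 71 + 21*√190 ≈ 360.46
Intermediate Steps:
g(F, R) = -3 (g(F, R) = -3 + (R - R) = -3 + 0 = -3)
71 + H(-3, -2)*√(g(11, -15) + 193) = 71 + 21*√(-3 + 193) = 71 + 21*√190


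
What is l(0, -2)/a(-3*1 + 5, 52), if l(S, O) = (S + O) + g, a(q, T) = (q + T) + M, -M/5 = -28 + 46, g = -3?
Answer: 5/36 ≈ 0.13889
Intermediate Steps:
M = -90 (M = -5*(-28 + 46) = -5*18 = -90)
a(q, T) = -90 + T + q (a(q, T) = (q + T) - 90 = (T + q) - 90 = -90 + T + q)
l(S, O) = -3 + O + S (l(S, O) = (S + O) - 3 = (O + S) - 3 = -3 + O + S)
l(0, -2)/a(-3*1 + 5, 52) = (-3 - 2 + 0)/(-90 + 52 + (-3*1 + 5)) = -5/(-90 + 52 + (-3 + 5)) = -5/(-90 + 52 + 2) = -5/(-36) = -5*(-1/36) = 5/36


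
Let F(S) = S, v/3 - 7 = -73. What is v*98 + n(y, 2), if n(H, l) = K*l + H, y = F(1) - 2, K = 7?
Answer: -19391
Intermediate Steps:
v = -198 (v = 21 + 3*(-73) = 21 - 219 = -198)
y = -1 (y = 1 - 2 = -1)
n(H, l) = H + 7*l (n(H, l) = 7*l + H = H + 7*l)
v*98 + n(y, 2) = -198*98 + (-1 + 7*2) = -19404 + (-1 + 14) = -19404 + 13 = -19391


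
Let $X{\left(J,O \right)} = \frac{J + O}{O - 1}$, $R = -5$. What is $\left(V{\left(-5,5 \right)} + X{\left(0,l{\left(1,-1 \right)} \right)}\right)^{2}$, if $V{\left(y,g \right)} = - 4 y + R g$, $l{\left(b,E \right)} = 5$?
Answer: $\frac{225}{16} \approx 14.063$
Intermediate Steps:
$X{\left(J,O \right)} = \frac{J + O}{-1 + O}$
$V{\left(y,g \right)} = - 5 g - 4 y$ ($V{\left(y,g \right)} = - 4 y - 5 g = - 5 g - 4 y$)
$\left(V{\left(-5,5 \right)} + X{\left(0,l{\left(1,-1 \right)} \right)}\right)^{2} = \left(\left(\left(-5\right) 5 - -20\right) + \frac{0 + 5}{-1 + 5}\right)^{2} = \left(\left(-25 + 20\right) + \frac{1}{4} \cdot 5\right)^{2} = \left(-5 + \frac{1}{4} \cdot 5\right)^{2} = \left(-5 + \frac{5}{4}\right)^{2} = \left(- \frac{15}{4}\right)^{2} = \frac{225}{16}$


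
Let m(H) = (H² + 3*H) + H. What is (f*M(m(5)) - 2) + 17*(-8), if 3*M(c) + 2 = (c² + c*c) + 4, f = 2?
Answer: 7690/3 ≈ 2563.3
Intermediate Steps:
m(H) = H² + 4*H
M(c) = ⅔ + 2*c²/3 (M(c) = -⅔ + ((c² + c*c) + 4)/3 = -⅔ + ((c² + c²) + 4)/3 = -⅔ + (2*c² + 4)/3 = -⅔ + (4 + 2*c²)/3 = -⅔ + (4/3 + 2*c²/3) = ⅔ + 2*c²/3)
(f*M(m(5)) - 2) + 17*(-8) = (2*(⅔ + 2*(5*(4 + 5))²/3) - 2) + 17*(-8) = (2*(⅔ + 2*(5*9)²/3) - 2) - 136 = (2*(⅔ + (⅔)*45²) - 2) - 136 = (2*(⅔ + (⅔)*2025) - 2) - 136 = (2*(⅔ + 1350) - 2) - 136 = (2*(4052/3) - 2) - 136 = (8104/3 - 2) - 136 = 8098/3 - 136 = 7690/3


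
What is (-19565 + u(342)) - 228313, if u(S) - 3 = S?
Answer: -247533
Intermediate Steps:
u(S) = 3 + S
(-19565 + u(342)) - 228313 = (-19565 + (3 + 342)) - 228313 = (-19565 + 345) - 228313 = -19220 - 228313 = -247533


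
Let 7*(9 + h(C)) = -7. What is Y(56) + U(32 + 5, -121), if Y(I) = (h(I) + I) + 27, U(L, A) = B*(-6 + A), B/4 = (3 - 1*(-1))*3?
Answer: -6023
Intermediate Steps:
h(C) = -10 (h(C) = -9 + (1/7)*(-7) = -9 - 1 = -10)
B = 48 (B = 4*((3 - 1*(-1))*3) = 4*((3 + 1)*3) = 4*(4*3) = 4*12 = 48)
U(L, A) = -288 + 48*A (U(L, A) = 48*(-6 + A) = -288 + 48*A)
Y(I) = 17 + I (Y(I) = (-10 + I) + 27 = 17 + I)
Y(56) + U(32 + 5, -121) = (17 + 56) + (-288 + 48*(-121)) = 73 + (-288 - 5808) = 73 - 6096 = -6023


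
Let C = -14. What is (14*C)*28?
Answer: -5488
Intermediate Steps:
(14*C)*28 = (14*(-14))*28 = -196*28 = -5488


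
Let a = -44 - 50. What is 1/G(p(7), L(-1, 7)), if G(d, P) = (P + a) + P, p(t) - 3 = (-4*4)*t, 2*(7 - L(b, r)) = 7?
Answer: -1/87 ≈ -0.011494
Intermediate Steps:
L(b, r) = 7/2 (L(b, r) = 7 - ½*7 = 7 - 7/2 = 7/2)
p(t) = 3 - 16*t (p(t) = 3 + (-4*4)*t = 3 - 16*t)
a = -94
G(d, P) = -94 + 2*P (G(d, P) = (P - 94) + P = (-94 + P) + P = -94 + 2*P)
1/G(p(7), L(-1, 7)) = 1/(-94 + 2*(7/2)) = 1/(-94 + 7) = 1/(-87) = -1/87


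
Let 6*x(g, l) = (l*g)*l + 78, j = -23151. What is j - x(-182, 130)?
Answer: 1468408/3 ≈ 4.8947e+5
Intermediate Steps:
x(g, l) = 13 + g*l**2/6 (x(g, l) = ((l*g)*l + 78)/6 = ((g*l)*l + 78)/6 = (g*l**2 + 78)/6 = (78 + g*l**2)/6 = 13 + g*l**2/6)
j - x(-182, 130) = -23151 - (13 + (1/6)*(-182)*130**2) = -23151 - (13 + (1/6)*(-182)*16900) = -23151 - (13 - 1537900/3) = -23151 - 1*(-1537861/3) = -23151 + 1537861/3 = 1468408/3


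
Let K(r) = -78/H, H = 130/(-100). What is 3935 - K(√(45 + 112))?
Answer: 3875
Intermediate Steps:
H = -13/10 (H = 130*(-1/100) = -13/10 ≈ -1.3000)
K(r) = 60 (K(r) = -78/(-13/10) = -78*(-10/13) = 60)
3935 - K(√(45 + 112)) = 3935 - 1*60 = 3935 - 60 = 3875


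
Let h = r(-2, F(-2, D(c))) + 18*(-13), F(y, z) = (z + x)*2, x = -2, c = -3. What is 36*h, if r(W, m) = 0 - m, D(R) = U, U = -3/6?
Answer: -8244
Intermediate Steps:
U = -½ (U = -3*⅙ = -½ ≈ -0.50000)
D(R) = -½
F(y, z) = -4 + 2*z (F(y, z) = (z - 2)*2 = (-2 + z)*2 = -4 + 2*z)
r(W, m) = -m
h = -229 (h = -(-4 + 2*(-½)) + 18*(-13) = -(-4 - 1) - 234 = -1*(-5) - 234 = 5 - 234 = -229)
36*h = 36*(-229) = -8244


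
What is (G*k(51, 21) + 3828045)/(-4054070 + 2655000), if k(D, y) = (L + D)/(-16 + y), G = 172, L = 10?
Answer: -19150717/6995350 ≈ -2.7376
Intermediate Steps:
k(D, y) = (10 + D)/(-16 + y)
(G*k(51, 21) + 3828045)/(-4054070 + 2655000) = (172*((10 + 51)/(-16 + 21)) + 3828045)/(-4054070 + 2655000) = (172*(61/5) + 3828045)/(-1399070) = (172*((⅕)*61) + 3828045)*(-1/1399070) = (172*(61/5) + 3828045)*(-1/1399070) = (10492/5 + 3828045)*(-1/1399070) = (19150717/5)*(-1/1399070) = -19150717/6995350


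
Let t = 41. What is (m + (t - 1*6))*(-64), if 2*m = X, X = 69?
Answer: -4448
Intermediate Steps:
m = 69/2 (m = (1/2)*69 = 69/2 ≈ 34.500)
(m + (t - 1*6))*(-64) = (69/2 + (41 - 1*6))*(-64) = (69/2 + (41 - 6))*(-64) = (69/2 + 35)*(-64) = (139/2)*(-64) = -4448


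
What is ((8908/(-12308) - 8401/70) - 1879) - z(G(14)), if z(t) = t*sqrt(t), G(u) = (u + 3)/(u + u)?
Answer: -25336681/12670 - 17*sqrt(119)/392 ≈ -2000.2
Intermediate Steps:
G(u) = (3 + u)/(2*u) (G(u) = (3 + u)/((2*u)) = (3 + u)*(1/(2*u)) = (3 + u)/(2*u))
z(t) = t**(3/2)
((8908/(-12308) - 8401/70) - 1879) - z(G(14)) = ((8908/(-12308) - 8401/70) - 1879) - ((1/2)*(3 + 14)/14)**(3/2) = ((8908*(-1/12308) - 8401*1/70) - 1879) - ((1/2)*(1/14)*17)**(3/2) = ((-131/181 - 8401/70) - 1879) - (17/28)**(3/2) = (-1529751/12670 - 1879) - 17*sqrt(119)/392 = -25336681/12670 - 17*sqrt(119)/392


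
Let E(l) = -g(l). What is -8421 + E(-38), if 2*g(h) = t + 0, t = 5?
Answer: -16847/2 ≈ -8423.5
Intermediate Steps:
g(h) = 5/2 (g(h) = (5 + 0)/2 = (½)*5 = 5/2)
E(l) = -5/2 (E(l) = -1*5/2 = -5/2)
-8421 + E(-38) = -8421 - 5/2 = -16847/2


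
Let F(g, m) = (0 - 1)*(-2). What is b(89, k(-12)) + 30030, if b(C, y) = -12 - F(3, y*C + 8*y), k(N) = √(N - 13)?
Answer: 30016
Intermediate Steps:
k(N) = √(-13 + N)
F(g, m) = 2 (F(g, m) = -1*(-2) = 2)
b(C, y) = -14 (b(C, y) = -12 - 1*2 = -12 - 2 = -14)
b(89, k(-12)) + 30030 = -14 + 30030 = 30016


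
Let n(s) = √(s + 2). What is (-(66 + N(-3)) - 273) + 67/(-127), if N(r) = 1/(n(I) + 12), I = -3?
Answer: -6253924/18415 + I/145 ≈ -339.61 + 0.0068966*I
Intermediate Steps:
n(s) = √(2 + s)
N(r) = (12 - I)/145 (N(r) = 1/(√(2 - 3) + 12) = 1/(√(-1) + 12) = 1/(I + 12) = 1/(12 + I) = (12 - I)/145)
(-(66 + N(-3)) - 273) + 67/(-127) = (-(66 + (12/145 - I/145)) - 273) + 67/(-127) = (-(9582/145 - I/145) - 273) + 67*(-1/127) = ((-9582/145 + I/145) - 273) - 67/127 = (-49167/145 + I/145) - 67/127 = -6253924/18415 + I/145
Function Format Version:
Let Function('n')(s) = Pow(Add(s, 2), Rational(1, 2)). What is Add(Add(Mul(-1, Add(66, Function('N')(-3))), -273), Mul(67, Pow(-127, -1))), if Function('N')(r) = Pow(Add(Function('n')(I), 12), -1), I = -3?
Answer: Add(Rational(-6253924, 18415), Mul(Rational(1, 145), I)) ≈ Add(-339.61, Mul(0.0068966, I))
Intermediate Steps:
Function('n')(s) = Pow(Add(2, s), Rational(1, 2))
Function('N')(r) = Mul(Rational(1, 145), Add(12, Mul(-1, I))) (Function('N')(r) = Pow(Add(Pow(Add(2, -3), Rational(1, 2)), 12), -1) = Pow(Add(Pow(-1, Rational(1, 2)), 12), -1) = Pow(Add(I, 12), -1) = Pow(Add(12, I), -1) = Mul(Rational(1, 145), Add(12, Mul(-1, I))))
Add(Add(Mul(-1, Add(66, Function('N')(-3))), -273), Mul(67, Pow(-127, -1))) = Add(Add(Mul(-1, Add(66, Add(Rational(12, 145), Mul(Rational(-1, 145), I)))), -273), Mul(67, Pow(-127, -1))) = Add(Add(Mul(-1, Add(Rational(9582, 145), Mul(Rational(-1, 145), I))), -273), Mul(67, Rational(-1, 127))) = Add(Add(Add(Rational(-9582, 145), Mul(Rational(1, 145), I)), -273), Rational(-67, 127)) = Add(Add(Rational(-49167, 145), Mul(Rational(1, 145), I)), Rational(-67, 127)) = Add(Rational(-6253924, 18415), Mul(Rational(1, 145), I))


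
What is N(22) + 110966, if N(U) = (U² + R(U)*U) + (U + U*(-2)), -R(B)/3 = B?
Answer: 109976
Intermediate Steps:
R(B) = -3*B
N(U) = -U - 2*U² (N(U) = (U² + (-3*U)*U) + (U + U*(-2)) = (U² - 3*U²) + (U - 2*U) = -2*U² - U = -U - 2*U²)
N(22) + 110966 = -1*22*(1 + 2*22) + 110966 = -1*22*(1 + 44) + 110966 = -1*22*45 + 110966 = -990 + 110966 = 109976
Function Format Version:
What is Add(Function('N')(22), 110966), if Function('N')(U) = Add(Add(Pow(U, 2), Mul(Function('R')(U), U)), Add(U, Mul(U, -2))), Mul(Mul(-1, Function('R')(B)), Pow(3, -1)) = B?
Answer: 109976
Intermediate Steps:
Function('R')(B) = Mul(-3, B)
Function('N')(U) = Add(Mul(-1, U), Mul(-2, Pow(U, 2))) (Function('N')(U) = Add(Add(Pow(U, 2), Mul(Mul(-3, U), U)), Add(U, Mul(U, -2))) = Add(Add(Pow(U, 2), Mul(-3, Pow(U, 2))), Add(U, Mul(-2, U))) = Add(Mul(-2, Pow(U, 2)), Mul(-1, U)) = Add(Mul(-1, U), Mul(-2, Pow(U, 2))))
Add(Function('N')(22), 110966) = Add(Mul(-1, 22, Add(1, Mul(2, 22))), 110966) = Add(Mul(-1, 22, Add(1, 44)), 110966) = Add(Mul(-1, 22, 45), 110966) = Add(-990, 110966) = 109976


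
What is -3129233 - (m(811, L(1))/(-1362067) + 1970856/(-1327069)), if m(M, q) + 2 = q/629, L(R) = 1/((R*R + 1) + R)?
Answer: -1524767164217728359878/487265693498943 ≈ -3.1292e+6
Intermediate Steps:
L(R) = 1/(1 + R + R²) (L(R) = 1/((R² + 1) + R) = 1/((1 + R²) + R) = 1/(1 + R + R²))
m(M, q) = -2 + q/629
-3129233 - (m(811, L(1))/(-1362067) + 1970856/(-1327069)) = -3129233 - ((-2 + 1/(629*(1 + 1 + 1²)))/(-1362067) + 1970856/(-1327069)) = -3129233 - ((-2 + 1/(629*(1 + 1 + 1)))*(-1/1362067) + 1970856*(-1/1327069)) = -3129233 - ((-2 + (1/629)/3)*(-1/1362067) - 1970856/1327069) = -3129233 - ((-2 + (1/629)*(⅓))*(-1/1362067) - 1970856/1327069) = -3129233 - ((-2 + 1/1887)*(-1/1362067) - 1970856/1327069) = -3129233 - (-3773/1887*(-1/1362067) - 1970856/1327069) = -3129233 - (539/367174347 - 1970856/1327069) = -3129233 - 1*(-723647049540841/487265693498943) = -3129233 + 723647049540841/487265693498943 = -1524767164217728359878/487265693498943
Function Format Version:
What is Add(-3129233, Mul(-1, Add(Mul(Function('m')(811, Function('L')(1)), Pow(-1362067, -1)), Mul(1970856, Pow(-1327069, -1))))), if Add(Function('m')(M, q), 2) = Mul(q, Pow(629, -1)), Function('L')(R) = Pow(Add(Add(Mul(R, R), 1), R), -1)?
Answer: Rational(-1524767164217728359878, 487265693498943) ≈ -3.1292e+6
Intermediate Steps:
Function('L')(R) = Pow(Add(1, R, Pow(R, 2)), -1) (Function('L')(R) = Pow(Add(Add(Pow(R, 2), 1), R), -1) = Pow(Add(Add(1, Pow(R, 2)), R), -1) = Pow(Add(1, R, Pow(R, 2)), -1))
Function('m')(M, q) = Add(-2, Mul(Rational(1, 629), q)) (Function('m')(M, q) = Add(-2, Mul(q, Pow(629, -1))) = Add(-2, Mul(q, Rational(1, 629))) = Add(-2, Mul(Rational(1, 629), q)))
Add(-3129233, Mul(-1, Add(Mul(Function('m')(811, Function('L')(1)), Pow(-1362067, -1)), Mul(1970856, Pow(-1327069, -1))))) = Add(-3129233, Mul(-1, Add(Mul(Add(-2, Mul(Rational(1, 629), Pow(Add(1, 1, Pow(1, 2)), -1))), Pow(-1362067, -1)), Mul(1970856, Pow(-1327069, -1))))) = Add(-3129233, Mul(-1, Add(Mul(Add(-2, Mul(Rational(1, 629), Pow(Add(1, 1, 1), -1))), Rational(-1, 1362067)), Mul(1970856, Rational(-1, 1327069))))) = Add(-3129233, Mul(-1, Add(Mul(Add(-2, Mul(Rational(1, 629), Pow(3, -1))), Rational(-1, 1362067)), Rational(-1970856, 1327069)))) = Add(-3129233, Mul(-1, Add(Mul(Add(-2, Mul(Rational(1, 629), Rational(1, 3))), Rational(-1, 1362067)), Rational(-1970856, 1327069)))) = Add(-3129233, Mul(-1, Add(Mul(Add(-2, Rational(1, 1887)), Rational(-1, 1362067)), Rational(-1970856, 1327069)))) = Add(-3129233, Mul(-1, Add(Mul(Rational(-3773, 1887), Rational(-1, 1362067)), Rational(-1970856, 1327069)))) = Add(-3129233, Mul(-1, Add(Rational(539, 367174347), Rational(-1970856, 1327069)))) = Add(-3129233, Mul(-1, Rational(-723647049540841, 487265693498943))) = Add(-3129233, Rational(723647049540841, 487265693498943)) = Rational(-1524767164217728359878, 487265693498943)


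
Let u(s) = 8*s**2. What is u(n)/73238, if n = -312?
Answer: 389376/36619 ≈ 10.633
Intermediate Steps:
u(n)/73238 = (8*(-312)**2)/73238 = (8*97344)*(1/73238) = 778752*(1/73238) = 389376/36619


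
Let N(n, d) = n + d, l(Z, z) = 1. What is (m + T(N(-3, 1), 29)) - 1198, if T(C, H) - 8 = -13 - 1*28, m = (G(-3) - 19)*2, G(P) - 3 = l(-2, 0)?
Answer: -1261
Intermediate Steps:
G(P) = 4 (G(P) = 3 + 1 = 4)
m = -30 (m = (4 - 19)*2 = -15*2 = -30)
N(n, d) = d + n
T(C, H) = -33 (T(C, H) = 8 + (-13 - 1*28) = 8 + (-13 - 28) = 8 - 41 = -33)
(m + T(N(-3, 1), 29)) - 1198 = (-30 - 33) - 1198 = -63 - 1198 = -1261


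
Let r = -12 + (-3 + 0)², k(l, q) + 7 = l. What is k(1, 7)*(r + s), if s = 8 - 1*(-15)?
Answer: -120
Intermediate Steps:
s = 23 (s = 8 + 15 = 23)
k(l, q) = -7 + l
r = -3 (r = -12 + (-3)² = -12 + 9 = -3)
k(1, 7)*(r + s) = (-7 + 1)*(-3 + 23) = -6*20 = -120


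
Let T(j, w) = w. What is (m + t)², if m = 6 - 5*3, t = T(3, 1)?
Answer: 64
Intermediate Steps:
t = 1
m = -9 (m = 6 - 15 = -9)
(m + t)² = (-9 + 1)² = (-8)² = 64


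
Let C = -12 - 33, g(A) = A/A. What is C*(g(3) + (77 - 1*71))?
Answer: -315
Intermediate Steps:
g(A) = 1
C = -45
C*(g(3) + (77 - 1*71)) = -45*(1 + (77 - 1*71)) = -45*(1 + (77 - 71)) = -45*(1 + 6) = -45*7 = -315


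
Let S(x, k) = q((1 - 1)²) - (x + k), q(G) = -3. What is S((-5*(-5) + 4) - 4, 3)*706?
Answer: -21886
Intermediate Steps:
S(x, k) = -3 - k - x (S(x, k) = -3 - (x + k) = -3 - (k + x) = -3 + (-k - x) = -3 - k - x)
S((-5*(-5) + 4) - 4, 3)*706 = (-3 - 1*3 - ((-5*(-5) + 4) - 4))*706 = (-3 - 3 - ((25 + 4) - 4))*706 = (-3 - 3 - (29 - 4))*706 = (-3 - 3 - 1*25)*706 = (-3 - 3 - 25)*706 = -31*706 = -21886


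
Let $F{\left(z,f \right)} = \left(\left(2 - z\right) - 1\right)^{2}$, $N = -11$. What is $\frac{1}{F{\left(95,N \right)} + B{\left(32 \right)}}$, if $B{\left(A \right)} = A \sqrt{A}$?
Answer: $\frac{2209}{19510532} - \frac{8 \sqrt{2}}{4877633} \approx 0.0001109$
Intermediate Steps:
$F{\left(z,f \right)} = \left(1 - z\right)^{2}$
$B{\left(A \right)} = A^{\frac{3}{2}}$
$\frac{1}{F{\left(95,N \right)} + B{\left(32 \right)}} = \frac{1}{\left(-1 + 95\right)^{2} + 32^{\frac{3}{2}}} = \frac{1}{94^{2} + 128 \sqrt{2}} = \frac{1}{8836 + 128 \sqrt{2}}$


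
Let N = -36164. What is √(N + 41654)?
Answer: 3*√610 ≈ 74.094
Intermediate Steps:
√(N + 41654) = √(-36164 + 41654) = √5490 = 3*√610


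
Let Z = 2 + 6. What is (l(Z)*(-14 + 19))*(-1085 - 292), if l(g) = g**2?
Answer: -440640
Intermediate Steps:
Z = 8
(l(Z)*(-14 + 19))*(-1085 - 292) = (8**2*(-14 + 19))*(-1085 - 292) = (64*5)*(-1377) = 320*(-1377) = -440640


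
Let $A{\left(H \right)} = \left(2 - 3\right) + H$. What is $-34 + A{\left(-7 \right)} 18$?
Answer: $-178$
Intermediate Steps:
$A{\left(H \right)} = -1 + H$
$-34 + A{\left(-7 \right)} 18 = -34 + \left(-1 - 7\right) 18 = -34 - 144 = -178$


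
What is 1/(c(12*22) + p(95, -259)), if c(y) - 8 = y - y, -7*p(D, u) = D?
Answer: -7/39 ≈ -0.17949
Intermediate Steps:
p(D, u) = -D/7
c(y) = 8 (c(y) = 8 + (y - y) = 8 + 0 = 8)
1/(c(12*22) + p(95, -259)) = 1/(8 - ⅐*95) = 1/(8 - 95/7) = 1/(-39/7) = -7/39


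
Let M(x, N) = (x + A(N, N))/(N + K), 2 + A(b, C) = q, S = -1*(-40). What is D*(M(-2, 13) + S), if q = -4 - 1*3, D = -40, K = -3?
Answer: -1556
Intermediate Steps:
q = -7 (q = -4 - 3 = -7)
S = 40
A(b, C) = -9 (A(b, C) = -2 - 7 = -9)
M(x, N) = (-9 + x)/(-3 + N) (M(x, N) = (x - 9)/(N - 3) = (-9 + x)/(-3 + N))
D*(M(-2, 13) + S) = -40*((-9 - 2)/(-3 + 13) + 40) = -40*(-11/10 + 40) = -40*389/10 = -1556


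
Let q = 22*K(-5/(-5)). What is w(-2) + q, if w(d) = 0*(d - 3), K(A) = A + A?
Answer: 44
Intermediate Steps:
K(A) = 2*A
q = 44 (q = 22*(2*(-5/(-5))) = 22*(2*(-5*(-1/5))) = 22*(2*1) = 22*2 = 44)
w(d) = 0 (w(d) = 0*(-3 + d) = 0)
w(-2) + q = 0 + 44 = 44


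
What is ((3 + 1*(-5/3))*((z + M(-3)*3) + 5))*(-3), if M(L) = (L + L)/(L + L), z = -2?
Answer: -24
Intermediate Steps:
M(L) = 1 (M(L) = (2*L)/((2*L)) = (2*L)*(1/(2*L)) = 1)
((3 + 1*(-5/3))*((z + M(-3)*3) + 5))*(-3) = ((3 + 1*(-5/3))*((-2 + 1*3) + 5))*(-3) = ((3 + 1*(-5*1/3))*((-2 + 3) + 5))*(-3) = ((3 + 1*(-5/3))*(1 + 5))*(-3) = ((3 - 5/3)*6)*(-3) = ((4/3)*6)*(-3) = 8*(-3) = -24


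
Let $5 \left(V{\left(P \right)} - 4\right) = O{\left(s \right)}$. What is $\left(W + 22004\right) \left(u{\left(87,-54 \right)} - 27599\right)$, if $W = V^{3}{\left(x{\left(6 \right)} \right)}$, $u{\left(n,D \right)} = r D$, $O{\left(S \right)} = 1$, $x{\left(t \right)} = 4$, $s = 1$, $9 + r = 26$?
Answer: $- \frac{78700104437}{125} \approx -6.296 \cdot 10^{8}$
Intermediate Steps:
$r = 17$ ($r = -9 + 26 = 17$)
$u{\left(n,D \right)} = 17 D$
$V{\left(P \right)} = \frac{21}{5}$ ($V{\left(P \right)} = 4 + \frac{1}{5} \cdot 1 = 4 + \frac{1}{5} = \frac{21}{5}$)
$W = \frac{9261}{125}$ ($W = \left(\frac{21}{5}\right)^{3} = \frac{9261}{125} \approx 74.088$)
$\left(W + 22004\right) \left(u{\left(87,-54 \right)} - 27599\right) = \left(\frac{9261}{125} + 22004\right) \left(17 \left(-54\right) - 27599\right) = \frac{2759761 \left(-918 - 27599\right)}{125} = \frac{2759761}{125} \left(-28517\right) = - \frac{78700104437}{125}$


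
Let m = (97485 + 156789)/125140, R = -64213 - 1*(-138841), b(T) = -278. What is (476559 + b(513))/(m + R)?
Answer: 29800902170/4669601097 ≈ 6.3819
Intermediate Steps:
R = 74628 (R = -64213 + 138841 = 74628)
m = 127137/62570 (m = 254274*(1/125140) = 127137/62570 ≈ 2.0319)
(476559 + b(513))/(m + R) = (476559 - 278)/(127137/62570 + 74628) = 476281/(4669601097/62570) = 476281*(62570/4669601097) = 29800902170/4669601097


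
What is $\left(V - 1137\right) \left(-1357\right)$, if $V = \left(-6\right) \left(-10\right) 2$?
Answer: $1380069$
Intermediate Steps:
$V = 120$ ($V = 60 \cdot 2 = 120$)
$\left(V - 1137\right) \left(-1357\right) = \left(120 - 1137\right) \left(-1357\right) = \left(-1017\right) \left(-1357\right) = 1380069$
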